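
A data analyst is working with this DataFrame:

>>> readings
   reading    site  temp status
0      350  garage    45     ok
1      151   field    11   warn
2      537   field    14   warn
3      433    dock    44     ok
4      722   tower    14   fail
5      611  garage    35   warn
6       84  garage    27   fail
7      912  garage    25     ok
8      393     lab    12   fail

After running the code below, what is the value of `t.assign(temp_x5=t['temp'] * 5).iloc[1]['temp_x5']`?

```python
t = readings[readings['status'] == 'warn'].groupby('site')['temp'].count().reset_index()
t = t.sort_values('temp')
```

filter rows where status == 'warn':
   reading    site  temp status
1      151   field    11   warn
2      537   field    14   warn
5      611  garage    35   warn
group by site, count of temp:
site
field     2
garage    1
Name: temp, dtype: int64
reset_index():
     site  temp
0   field     2
1  garage     1
sort by temp:
     site  temp
1  garage     1
0   field     2
add column temp_x5 = t['temp'] * 5:
     site  temp  temp_x5
1  garage     1        5
0   field     2       10
Hence 10.

10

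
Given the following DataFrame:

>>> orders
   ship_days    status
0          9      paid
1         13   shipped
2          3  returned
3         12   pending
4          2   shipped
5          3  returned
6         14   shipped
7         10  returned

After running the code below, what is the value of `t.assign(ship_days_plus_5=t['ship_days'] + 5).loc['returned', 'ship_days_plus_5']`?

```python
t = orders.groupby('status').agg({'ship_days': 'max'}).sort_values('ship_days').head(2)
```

15

group by status, max of ship_days:
          ship_days
status             
paid              9
pending          12
returned         10
shipped          14
sort by ship_days:
          ship_days
status             
paid              9
returned         10
pending          12
shipped          14
take first 2 rows:
          ship_days
status             
paid              9
returned         10
add column ship_days_plus_5 = t['ship_days'] + 5:
          ship_days  ship_days_plus_5
status                               
paid              9                14
returned         10                15
Taking the value at row 'returned', column 'ship_days_plus_5' gives 15.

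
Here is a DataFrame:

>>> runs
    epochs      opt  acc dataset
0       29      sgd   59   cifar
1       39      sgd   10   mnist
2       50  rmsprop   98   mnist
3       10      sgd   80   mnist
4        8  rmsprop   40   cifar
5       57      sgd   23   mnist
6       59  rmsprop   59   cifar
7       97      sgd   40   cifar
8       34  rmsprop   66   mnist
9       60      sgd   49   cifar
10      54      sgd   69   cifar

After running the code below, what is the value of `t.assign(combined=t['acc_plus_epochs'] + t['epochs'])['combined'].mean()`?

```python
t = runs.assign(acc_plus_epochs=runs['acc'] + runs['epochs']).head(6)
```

116.0

add column acc_plus_epochs = runs['acc'] + runs['epochs']:
    epochs      opt  acc dataset  acc_plus_epochs
0       29      sgd   59   cifar               88
1       39      sgd   10   mnist               49
2       50  rmsprop   98   mnist              148
3       10      sgd   80   mnist               90
4        8  rmsprop   40   cifar               48
5       57      sgd   23   mnist               80
6       59  rmsprop   59   cifar              118
7       97      sgd   40   cifar              137
8       34  rmsprop   66   mnist              100
9       60      sgd   49   cifar              109
10      54      sgd   69   cifar              123
take first 6 rows:
   epochs      opt  acc dataset  acc_plus_epochs
0      29      sgd   59   cifar               88
1      39      sgd   10   mnist               49
2      50  rmsprop   98   mnist              148
3      10      sgd   80   mnist               90
4       8  rmsprop   40   cifar               48
5      57      sgd   23   mnist               80
add column combined = t['acc_plus_epochs'] + t['epochs']:
   epochs      opt  acc dataset  acc_plus_epochs  combined
0      29      sgd   59   cifar               88       117
1      39      sgd   10   mnist               49        88
2      50  rmsprop   98   mnist              148       198
3      10      sgd   80   mnist               90       100
4       8  rmsprop   40   cifar               48        56
5      57      sgd   23   mnist               80       137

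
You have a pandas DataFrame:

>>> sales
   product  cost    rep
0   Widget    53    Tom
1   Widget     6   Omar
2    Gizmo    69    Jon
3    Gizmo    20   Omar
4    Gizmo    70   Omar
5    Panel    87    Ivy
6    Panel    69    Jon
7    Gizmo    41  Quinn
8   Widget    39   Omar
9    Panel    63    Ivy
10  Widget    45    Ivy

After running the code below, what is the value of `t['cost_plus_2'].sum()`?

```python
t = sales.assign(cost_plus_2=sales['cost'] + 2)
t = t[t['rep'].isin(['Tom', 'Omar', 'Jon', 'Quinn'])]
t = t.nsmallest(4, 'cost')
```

114

add column cost_plus_2 = sales['cost'] + 2:
   product  cost    rep  cost_plus_2
0   Widget    53    Tom           55
1   Widget     6   Omar            8
2    Gizmo    69    Jon           71
3    Gizmo    20   Omar           22
4    Gizmo    70   Omar           72
5    Panel    87    Ivy           89
6    Panel    69    Jon           71
7    Gizmo    41  Quinn           43
8   Widget    39   Omar           41
9    Panel    63    Ivy           65
10  Widget    45    Ivy           47
filter rows where rep in ['Tom', 'Omar', 'Jon', 'Quinn']:
  product  cost    rep  cost_plus_2
0  Widget    53    Tom           55
1  Widget     6   Omar            8
2   Gizmo    69    Jon           71
3   Gizmo    20   Omar           22
4   Gizmo    70   Omar           72
6   Panel    69    Jon           71
7   Gizmo    41  Quinn           43
8  Widget    39   Omar           41
take 4 rows with smallest cost:
  product  cost    rep  cost_plus_2
1  Widget     6   Omar            8
3   Gizmo    20   Omar           22
8  Widget    39   Omar           41
7   Gizmo    41  Quinn           43
The sum of column 'cost_plus_2' is 114.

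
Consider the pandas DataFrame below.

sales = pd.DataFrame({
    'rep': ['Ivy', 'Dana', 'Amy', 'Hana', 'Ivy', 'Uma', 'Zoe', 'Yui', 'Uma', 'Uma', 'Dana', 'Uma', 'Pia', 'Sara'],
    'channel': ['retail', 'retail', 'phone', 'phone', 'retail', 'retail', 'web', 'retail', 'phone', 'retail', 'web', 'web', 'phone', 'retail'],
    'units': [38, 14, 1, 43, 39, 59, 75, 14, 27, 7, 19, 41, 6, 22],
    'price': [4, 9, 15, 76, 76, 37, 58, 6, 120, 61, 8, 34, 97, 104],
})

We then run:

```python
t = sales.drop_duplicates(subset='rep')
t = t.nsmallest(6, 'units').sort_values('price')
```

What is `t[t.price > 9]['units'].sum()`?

drop duplicate rep (keep=first):
     rep channel  units  price
0    Ivy  retail     38      4
1   Dana  retail     14      9
2    Amy   phone      1     15
3   Hana   phone     43     76
5    Uma  retail     59     37
6    Zoe     web     75     58
7    Yui  retail     14      6
12   Pia   phone      6     97
13  Sara  retail     22    104
take 6 rows with smallest units:
     rep channel  units  price
2    Amy   phone      1     15
12   Pia   phone      6     97
1   Dana  retail     14      9
7    Yui  retail     14      6
13  Sara  retail     22    104
0    Ivy  retail     38      4
sort by price:
     rep channel  units  price
0    Ivy  retail     38      4
7    Yui  retail     14      6
1   Dana  retail     14      9
2    Amy   phone      1     15
12   Pia   phone      6     97
13  Sara  retail     22    104
filter rows where price > 9:
     rep channel  units  price
2    Amy   phone      1     15
12   Pia   phone      6     97
13  Sara  retail     22    104
Hence 29.

29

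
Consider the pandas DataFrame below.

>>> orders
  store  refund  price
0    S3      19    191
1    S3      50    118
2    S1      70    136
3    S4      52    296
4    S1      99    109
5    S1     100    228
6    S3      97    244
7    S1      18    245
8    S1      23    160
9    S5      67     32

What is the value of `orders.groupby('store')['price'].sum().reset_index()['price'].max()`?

group by store, sum of price:
store
S1    878
S3    553
S4    296
S5     32
Name: price, dtype: int64
reset_index():
  store  price
0    S1    878
1    S3    553
2    S4    296
3    S5     32
Reading off the max of column 'price', we get 878.

878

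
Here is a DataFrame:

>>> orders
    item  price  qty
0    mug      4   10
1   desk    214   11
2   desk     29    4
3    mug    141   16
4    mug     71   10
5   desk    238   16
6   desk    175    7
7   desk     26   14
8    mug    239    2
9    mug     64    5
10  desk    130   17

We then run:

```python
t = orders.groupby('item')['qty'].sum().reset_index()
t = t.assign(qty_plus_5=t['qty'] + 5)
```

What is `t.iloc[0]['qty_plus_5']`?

74

group by item, sum of qty:
item
desk    69
mug     43
Name: qty, dtype: int64
reset_index():
   item  qty
0  desk   69
1   mug   43
add column qty_plus_5 = t['qty'] + 5:
   item  qty  qty_plus_5
0  desk   69          74
1   mug   43          48
So iloc[0]['qty_plus_5'] = 74.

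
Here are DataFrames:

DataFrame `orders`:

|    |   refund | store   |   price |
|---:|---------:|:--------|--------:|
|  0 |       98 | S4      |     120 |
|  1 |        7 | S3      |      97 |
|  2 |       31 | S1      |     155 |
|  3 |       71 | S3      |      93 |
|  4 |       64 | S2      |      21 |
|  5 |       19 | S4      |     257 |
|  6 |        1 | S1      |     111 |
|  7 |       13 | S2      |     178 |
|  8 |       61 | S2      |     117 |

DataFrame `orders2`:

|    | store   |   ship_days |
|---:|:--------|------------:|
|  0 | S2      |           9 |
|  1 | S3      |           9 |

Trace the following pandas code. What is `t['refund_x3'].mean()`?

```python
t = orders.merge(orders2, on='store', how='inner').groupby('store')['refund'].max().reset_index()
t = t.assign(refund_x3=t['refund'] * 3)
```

202.5

merge on 'store' (how='inner') → 5 rows:
   refund store  price  ship_days
0       7    S3     97          9
1      71    S3     93          9
2      64    S2     21          9
3      13    S2    178          9
4      61    S2    117          9
group by store, max of refund:
store
S2    64
S3    71
Name: refund, dtype: int64
reset_index():
  store  refund
0    S2      64
1    S3      71
add column refund_x3 = t['refund'] * 3:
  store  refund  refund_x3
0    S2      64        192
1    S3      71        213
Hence 202.5.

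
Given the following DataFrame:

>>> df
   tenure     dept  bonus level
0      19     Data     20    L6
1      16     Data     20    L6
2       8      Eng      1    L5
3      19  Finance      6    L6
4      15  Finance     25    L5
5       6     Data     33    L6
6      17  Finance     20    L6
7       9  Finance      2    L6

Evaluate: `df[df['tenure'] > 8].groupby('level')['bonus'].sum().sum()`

filter rows where tenure > 8:
   tenure     dept  bonus level
0      19     Data     20    L6
1      16     Data     20    L6
3      19  Finance      6    L6
4      15  Finance     25    L5
6      17  Finance     20    L6
7       9  Finance      2    L6
group by level, sum of bonus:
level
L5    25
L6    68
Name: bonus, dtype: int64

93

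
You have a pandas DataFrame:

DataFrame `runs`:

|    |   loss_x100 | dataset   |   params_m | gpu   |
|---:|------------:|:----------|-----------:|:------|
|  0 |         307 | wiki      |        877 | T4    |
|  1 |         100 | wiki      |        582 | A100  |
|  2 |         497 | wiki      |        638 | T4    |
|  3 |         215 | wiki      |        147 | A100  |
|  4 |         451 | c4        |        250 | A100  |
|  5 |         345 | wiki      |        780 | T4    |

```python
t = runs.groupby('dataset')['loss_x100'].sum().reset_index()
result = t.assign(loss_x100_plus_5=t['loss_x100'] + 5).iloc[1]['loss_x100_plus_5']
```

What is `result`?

group by dataset, sum of loss_x100:
dataset
c4       451
wiki    1464
Name: loss_x100, dtype: int64
reset_index():
  dataset  loss_x100
0      c4        451
1    wiki       1464
add column loss_x100_plus_5 = t['loss_x100'] + 5:
  dataset  loss_x100  loss_x100_plus_5
0      c4        451               456
1    wiki       1464              1469
Reading off the value at position 1, column 'loss_x100_plus_5', we get 1469.

1469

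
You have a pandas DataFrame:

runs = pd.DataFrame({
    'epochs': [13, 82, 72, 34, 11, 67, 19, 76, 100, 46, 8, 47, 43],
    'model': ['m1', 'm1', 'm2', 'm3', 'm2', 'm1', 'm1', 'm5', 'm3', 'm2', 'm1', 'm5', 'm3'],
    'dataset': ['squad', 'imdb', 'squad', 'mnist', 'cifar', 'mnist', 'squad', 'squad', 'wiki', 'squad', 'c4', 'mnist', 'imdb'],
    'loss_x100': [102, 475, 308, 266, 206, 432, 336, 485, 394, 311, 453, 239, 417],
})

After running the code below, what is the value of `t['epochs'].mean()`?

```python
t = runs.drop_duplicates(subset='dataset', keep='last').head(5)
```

42.4

drop duplicate dataset (keep=last):
    epochs model dataset  loss_x100
4       11    m2   cifar        206
8      100    m3    wiki        394
9       46    m2   squad        311
10       8    m1      c4        453
11      47    m5   mnist        239
12      43    m3    imdb        417
take first 5 rows:
    epochs model dataset  loss_x100
4       11    m2   cifar        206
8      100    m3    wiki        394
9       46    m2   squad        311
10       8    m1      c4        453
11      47    m5   mnist        239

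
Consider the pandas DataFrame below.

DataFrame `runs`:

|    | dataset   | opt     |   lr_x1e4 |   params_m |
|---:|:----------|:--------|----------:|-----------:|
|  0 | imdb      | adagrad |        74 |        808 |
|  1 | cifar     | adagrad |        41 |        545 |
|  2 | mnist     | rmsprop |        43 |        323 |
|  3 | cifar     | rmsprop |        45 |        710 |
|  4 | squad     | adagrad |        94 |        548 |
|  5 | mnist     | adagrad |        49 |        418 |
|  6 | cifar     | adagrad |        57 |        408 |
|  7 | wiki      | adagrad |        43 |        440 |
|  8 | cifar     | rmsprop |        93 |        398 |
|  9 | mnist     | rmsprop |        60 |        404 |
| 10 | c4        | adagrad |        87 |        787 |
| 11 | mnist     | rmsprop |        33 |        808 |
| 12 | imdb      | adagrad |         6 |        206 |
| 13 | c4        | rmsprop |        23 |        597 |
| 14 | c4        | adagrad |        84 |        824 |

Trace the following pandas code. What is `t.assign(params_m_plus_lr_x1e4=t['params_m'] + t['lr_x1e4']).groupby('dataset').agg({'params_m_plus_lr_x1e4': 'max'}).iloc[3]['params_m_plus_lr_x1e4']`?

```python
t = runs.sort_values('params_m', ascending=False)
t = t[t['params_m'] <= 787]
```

sort by params_m descending:
   dataset      opt  lr_x1e4  params_m
14      c4  adagrad       84       824
0     imdb  adagrad       74       808
11   mnist  rmsprop       33       808
10      c4  adagrad       87       787
3    cifar  rmsprop       45       710
13      c4  rmsprop       23       597
4    squad  adagrad       94       548
1    cifar  adagrad       41       545
7     wiki  adagrad       43       440
5    mnist  adagrad       49       418
6    cifar  adagrad       57       408
9    mnist  rmsprop       60       404
8    cifar  rmsprop       93       398
2    mnist  rmsprop       43       323
12    imdb  adagrad        6       206
filter rows where params_m <= 787:
   dataset      opt  lr_x1e4  params_m
10      c4  adagrad       87       787
3    cifar  rmsprop       45       710
13      c4  rmsprop       23       597
4    squad  adagrad       94       548
1    cifar  adagrad       41       545
7     wiki  adagrad       43       440
5    mnist  adagrad       49       418
6    cifar  adagrad       57       408
9    mnist  rmsprop       60       404
8    cifar  rmsprop       93       398
2    mnist  rmsprop       43       323
12    imdb  adagrad        6       206
add column params_m_plus_lr_x1e4 = t['params_m'] + t['lr_x1e4']:
   dataset      opt  lr_x1e4  params_m  params_m_plus_lr_x1e4
10      c4  adagrad       87       787                    874
3    cifar  rmsprop       45       710                    755
13      c4  rmsprop       23       597                    620
4    squad  adagrad       94       548                    642
1    cifar  adagrad       41       545                    586
7     wiki  adagrad       43       440                    483
5    mnist  adagrad       49       418                    467
6    cifar  adagrad       57       408                    465
9    mnist  rmsprop       60       404                    464
8    cifar  rmsprop       93       398                    491
2    mnist  rmsprop       43       323                    366
12    imdb  adagrad        6       206                    212
group by dataset, max of params_m_plus_lr_x1e4:
         params_m_plus_lr_x1e4
dataset                       
c4                         874
cifar                      755
imdb                       212
mnist                      467
squad                      642
wiki                       483
Reading off the value at position 3, column 'params_m_plus_lr_x1e4', we get 467.

467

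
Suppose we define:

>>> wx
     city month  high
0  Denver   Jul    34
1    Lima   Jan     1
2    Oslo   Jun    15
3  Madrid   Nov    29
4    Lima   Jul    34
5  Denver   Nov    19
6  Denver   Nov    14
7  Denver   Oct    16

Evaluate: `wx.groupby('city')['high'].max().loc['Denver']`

group by city, max of high:
city
Denver    34
Lima      34
Madrid    29
Oslo      15
Name: high, dtype: int64

34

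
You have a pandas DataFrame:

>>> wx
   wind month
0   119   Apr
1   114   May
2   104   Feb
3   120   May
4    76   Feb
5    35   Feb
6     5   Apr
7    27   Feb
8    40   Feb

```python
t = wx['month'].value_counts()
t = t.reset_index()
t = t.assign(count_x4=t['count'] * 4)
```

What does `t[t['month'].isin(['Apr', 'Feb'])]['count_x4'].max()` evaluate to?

20

value_counts of month:
month
Feb    5
Apr    2
May    2
Name: count, dtype: int64
reset_index():
  month  count
0   Feb      5
1   Apr      2
2   May      2
add column count_x4 = t['count'] * 4:
  month  count  count_x4
0   Feb      5        20
1   Apr      2         8
2   May      2         8
filter rows where month in ['Apr', 'Feb']:
  month  count  count_x4
0   Feb      5        20
1   Apr      2         8
So max() = 20.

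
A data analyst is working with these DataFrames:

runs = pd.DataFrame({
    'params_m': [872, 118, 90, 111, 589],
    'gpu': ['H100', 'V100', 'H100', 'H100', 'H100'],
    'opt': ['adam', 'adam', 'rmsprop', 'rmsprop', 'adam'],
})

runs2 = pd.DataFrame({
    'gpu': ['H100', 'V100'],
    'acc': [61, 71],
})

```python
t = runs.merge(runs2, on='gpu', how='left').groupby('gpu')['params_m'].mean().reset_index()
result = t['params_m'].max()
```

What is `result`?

415.5

merge on 'gpu' (how='left') → 5 rows:
   params_m   gpu      opt  acc
0       872  H100     adam   61
1       118  V100     adam   71
2        90  H100  rmsprop   61
3       111  H100  rmsprop   61
4       589  H100     adam   61
group by gpu, mean of params_m:
gpu
H100    415.5
V100    118.0
Name: params_m, dtype: float64
reset_index():
    gpu  params_m
0  H100     415.5
1  V100     118.0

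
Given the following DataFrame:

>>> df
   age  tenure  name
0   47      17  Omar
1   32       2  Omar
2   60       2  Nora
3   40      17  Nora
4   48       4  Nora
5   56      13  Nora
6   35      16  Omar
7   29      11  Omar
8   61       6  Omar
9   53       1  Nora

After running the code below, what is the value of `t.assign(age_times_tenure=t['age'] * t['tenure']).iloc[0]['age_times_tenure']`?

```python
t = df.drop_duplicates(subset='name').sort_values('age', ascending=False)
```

120

drop duplicate name (keep=first):
   age  tenure  name
0   47      17  Omar
2   60       2  Nora
sort by age descending:
   age  tenure  name
2   60       2  Nora
0   47      17  Omar
add column age_times_tenure = t['age'] * t['tenure']:
   age  tenure  name  age_times_tenure
2   60       2  Nora               120
0   47      17  Omar               799
So iloc[0]['age_times_tenure'] = 120.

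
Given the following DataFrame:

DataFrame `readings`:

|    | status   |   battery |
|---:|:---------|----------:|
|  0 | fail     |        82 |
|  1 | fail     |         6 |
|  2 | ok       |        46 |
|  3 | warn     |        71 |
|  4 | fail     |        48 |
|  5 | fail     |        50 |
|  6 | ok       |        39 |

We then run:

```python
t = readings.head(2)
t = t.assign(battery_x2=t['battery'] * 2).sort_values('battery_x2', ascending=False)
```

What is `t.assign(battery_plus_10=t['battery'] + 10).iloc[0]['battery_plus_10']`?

take first 2 rows:
  status  battery
0   fail       82
1   fail        6
add column battery_x2 = t['battery'] * 2:
  status  battery  battery_x2
0   fail       82         164
1   fail        6          12
sort by battery_x2 descending:
  status  battery  battery_x2
0   fail       82         164
1   fail        6          12
add column battery_plus_10 = t['battery'] + 10:
  status  battery  battery_x2  battery_plus_10
0   fail       82         164               92
1   fail        6          12               16
So iloc[0]['battery_plus_10'] = 92.

92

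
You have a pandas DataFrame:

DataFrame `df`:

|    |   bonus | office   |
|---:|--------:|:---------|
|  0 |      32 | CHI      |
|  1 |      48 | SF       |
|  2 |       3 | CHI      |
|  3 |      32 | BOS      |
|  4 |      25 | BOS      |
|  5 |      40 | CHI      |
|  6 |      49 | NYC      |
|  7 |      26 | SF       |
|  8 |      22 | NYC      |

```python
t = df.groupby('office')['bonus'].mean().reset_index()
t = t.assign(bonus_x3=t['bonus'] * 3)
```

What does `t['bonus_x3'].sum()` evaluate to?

group by office, mean of bonus:
office
BOS    28.5
CHI    25.0
NYC    35.5
SF     37.0
Name: bonus, dtype: float64
reset_index():
  office  bonus
0    BOS   28.5
1    CHI   25.0
2    NYC   35.5
3     SF   37.0
add column bonus_x3 = t['bonus'] * 3:
  office  bonus  bonus_x3
0    BOS   28.5      85.5
1    CHI   25.0      75.0
2    NYC   35.5     106.5
3     SF   37.0     111.0
Hence 378.0.

378.0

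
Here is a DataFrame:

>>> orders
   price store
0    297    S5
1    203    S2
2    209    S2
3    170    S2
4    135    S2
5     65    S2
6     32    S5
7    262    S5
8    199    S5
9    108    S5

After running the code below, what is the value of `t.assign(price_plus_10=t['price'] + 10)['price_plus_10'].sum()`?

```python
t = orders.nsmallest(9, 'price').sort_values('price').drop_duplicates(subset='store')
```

take 9 rows with smallest price:
   price store
6     32    S5
5     65    S2
9    108    S5
4    135    S2
3    170    S2
8    199    S5
1    203    S2
2    209    S2
7    262    S5
sort by price:
   price store
6     32    S5
5     65    S2
9    108    S5
4    135    S2
3    170    S2
8    199    S5
1    203    S2
2    209    S2
7    262    S5
drop duplicate store (keep=first):
   price store
6     32    S5
5     65    S2
add column price_plus_10 = t['price'] + 10:
   price store  price_plus_10
6     32    S5             42
5     65    S2             75

117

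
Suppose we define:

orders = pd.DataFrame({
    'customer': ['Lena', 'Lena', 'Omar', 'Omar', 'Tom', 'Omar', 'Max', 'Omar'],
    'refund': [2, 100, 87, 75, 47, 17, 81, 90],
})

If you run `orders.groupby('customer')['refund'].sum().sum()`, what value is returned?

499

group by customer, sum of refund:
customer
Lena    102
Max      81
Omar    269
Tom      47
Name: refund, dtype: int64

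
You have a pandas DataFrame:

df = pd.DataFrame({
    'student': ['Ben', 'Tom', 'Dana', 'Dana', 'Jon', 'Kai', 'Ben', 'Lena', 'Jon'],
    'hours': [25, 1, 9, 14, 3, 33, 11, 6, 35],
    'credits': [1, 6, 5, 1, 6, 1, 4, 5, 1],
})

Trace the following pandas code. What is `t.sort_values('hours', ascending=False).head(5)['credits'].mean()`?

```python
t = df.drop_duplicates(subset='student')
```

3.6

drop duplicate student (keep=first):
  student  hours  credits
0     Ben     25        1
1     Tom      1        6
2    Dana      9        5
4     Jon      3        6
5     Kai     33        1
7    Lena      6        5
sort by hours descending:
  student  hours  credits
5     Kai     33        1
0     Ben     25        1
2    Dana      9        5
7    Lena      6        5
4     Jon      3        6
1     Tom      1        6
take first 5 rows:
  student  hours  credits
5     Kai     33        1
0     Ben     25        1
2    Dana      9        5
7    Lena      6        5
4     Jon      3        6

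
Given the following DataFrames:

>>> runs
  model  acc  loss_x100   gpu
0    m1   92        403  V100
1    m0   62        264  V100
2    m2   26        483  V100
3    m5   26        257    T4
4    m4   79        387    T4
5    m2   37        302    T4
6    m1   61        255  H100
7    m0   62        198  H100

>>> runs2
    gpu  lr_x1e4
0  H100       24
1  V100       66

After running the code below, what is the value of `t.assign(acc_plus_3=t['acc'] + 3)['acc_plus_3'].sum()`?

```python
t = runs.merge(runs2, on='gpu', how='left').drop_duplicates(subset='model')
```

300

merge on 'gpu' (how='left') → 8 rows:
  model  acc  loss_x100   gpu  lr_x1e4
0    m1   92        403  V100     66.0
1    m0   62        264  V100     66.0
2    m2   26        483  V100     66.0
3    m5   26        257    T4      NaN
4    m4   79        387    T4      NaN
5    m2   37        302    T4      NaN
6    m1   61        255  H100     24.0
7    m0   62        198  H100     24.0
drop duplicate model (keep=first):
  model  acc  loss_x100   gpu  lr_x1e4
0    m1   92        403  V100     66.0
1    m0   62        264  V100     66.0
2    m2   26        483  V100     66.0
3    m5   26        257    T4      NaN
4    m4   79        387    T4      NaN
add column acc_plus_3 = t['acc'] + 3:
  model  acc  loss_x100   gpu  lr_x1e4  acc_plus_3
0    m1   92        403  V100     66.0          95
1    m0   62        264  V100     66.0          65
2    m2   26        483  V100     66.0          29
3    m5   26        257    T4      NaN          29
4    m4   79        387    T4      NaN          82
Then the sum of column 'acc_plus_3': 300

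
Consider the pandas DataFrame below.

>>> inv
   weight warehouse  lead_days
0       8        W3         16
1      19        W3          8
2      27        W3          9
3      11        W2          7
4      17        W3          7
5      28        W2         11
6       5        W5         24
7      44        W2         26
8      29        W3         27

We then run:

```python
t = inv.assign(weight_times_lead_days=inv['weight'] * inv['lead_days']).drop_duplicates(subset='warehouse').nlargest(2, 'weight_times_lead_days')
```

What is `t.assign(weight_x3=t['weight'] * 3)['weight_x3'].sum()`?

39

add column weight_times_lead_days = inv['weight'] * inv['lead_days']:
   weight warehouse  lead_days  weight_times_lead_days
0       8        W3         16                     128
1      19        W3          8                     152
2      27        W3          9                     243
3      11        W2          7                      77
4      17        W3          7                     119
5      28        W2         11                     308
6       5        W5         24                     120
7      44        W2         26                    1144
8      29        W3         27                     783
drop duplicate warehouse (keep=first):
   weight warehouse  lead_days  weight_times_lead_days
0       8        W3         16                     128
3      11        W2          7                      77
6       5        W5         24                     120
take 2 rows with largest weight_times_lead_days:
   weight warehouse  lead_days  weight_times_lead_days
0       8        W3         16                     128
6       5        W5         24                     120
add column weight_x3 = t['weight'] * 3:
   weight warehouse  lead_days  weight_times_lead_days  weight_x3
0       8        W3         16                     128         24
6       5        W5         24                     120         15
Taking the sum of column 'weight_x3' gives 39.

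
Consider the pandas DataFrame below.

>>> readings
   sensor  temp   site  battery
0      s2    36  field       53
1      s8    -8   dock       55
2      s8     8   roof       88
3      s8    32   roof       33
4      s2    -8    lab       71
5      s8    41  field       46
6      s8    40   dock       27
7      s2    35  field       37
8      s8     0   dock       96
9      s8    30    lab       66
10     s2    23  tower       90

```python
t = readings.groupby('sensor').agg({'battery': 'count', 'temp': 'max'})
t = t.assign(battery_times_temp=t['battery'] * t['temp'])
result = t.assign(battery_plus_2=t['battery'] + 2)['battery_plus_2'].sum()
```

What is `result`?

group by sensor: count(battery), max(temp):
        battery  temp
sensor               
s2            4    36
s8            7    41
add column battery_times_temp = t['battery'] * t['temp']:
        battery  temp  battery_times_temp
sensor                                   
s2            4    36                 144
s8            7    41                 287
add column battery_plus_2 = t['battery'] + 2:
        battery  temp  battery_times_temp  battery_plus_2
sensor                                                   
s2            4    36                 144               6
s8            7    41                 287               9
Reading off the sum of column 'battery_plus_2', we get 15.

15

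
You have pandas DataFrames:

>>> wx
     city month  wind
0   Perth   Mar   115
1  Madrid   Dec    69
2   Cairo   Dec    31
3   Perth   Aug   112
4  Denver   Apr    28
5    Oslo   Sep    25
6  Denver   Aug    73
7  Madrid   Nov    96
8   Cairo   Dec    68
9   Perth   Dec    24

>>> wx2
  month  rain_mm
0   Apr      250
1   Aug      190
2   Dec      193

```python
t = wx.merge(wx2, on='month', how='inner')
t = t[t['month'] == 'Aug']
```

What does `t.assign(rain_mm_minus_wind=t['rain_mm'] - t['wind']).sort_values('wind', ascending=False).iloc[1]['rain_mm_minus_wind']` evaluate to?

merge on 'month' (how='inner') → 7 rows:
     city month  wind  rain_mm
0  Madrid   Dec    69      193
1   Cairo   Dec    31      193
2   Perth   Aug   112      190
3  Denver   Apr    28      250
4  Denver   Aug    73      190
5   Cairo   Dec    68      193
6   Perth   Dec    24      193
filter rows where month == 'Aug':
     city month  wind  rain_mm
2   Perth   Aug   112      190
4  Denver   Aug    73      190
add column rain_mm_minus_wind = t['rain_mm'] - t['wind']:
     city month  wind  rain_mm  rain_mm_minus_wind
2   Perth   Aug   112      190                  78
4  Denver   Aug    73      190                 117
sort by wind descending:
     city month  wind  rain_mm  rain_mm_minus_wind
2   Perth   Aug   112      190                  78
4  Denver   Aug    73      190                 117
So iloc[1]['rain_mm_minus_wind'] = 117.

117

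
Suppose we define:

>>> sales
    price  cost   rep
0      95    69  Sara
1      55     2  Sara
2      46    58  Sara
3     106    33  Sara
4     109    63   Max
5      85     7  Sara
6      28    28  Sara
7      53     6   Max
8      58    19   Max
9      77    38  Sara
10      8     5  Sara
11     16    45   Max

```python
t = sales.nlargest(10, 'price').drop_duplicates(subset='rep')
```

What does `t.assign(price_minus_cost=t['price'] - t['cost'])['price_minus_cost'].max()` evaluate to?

73

take 10 rows with largest price:
   price  cost   rep
4    109    63   Max
3    106    33  Sara
0     95    69  Sara
5     85     7  Sara
9     77    38  Sara
8     58    19   Max
1     55     2  Sara
7     53     6   Max
2     46    58  Sara
6     28    28  Sara
drop duplicate rep (keep=first):
   price  cost   rep
4    109    63   Max
3    106    33  Sara
add column price_minus_cost = t['price'] - t['cost']:
   price  cost   rep  price_minus_cost
4    109    63   Max                46
3    106    33  Sara                73
Taking the max of column 'price_minus_cost' gives 73.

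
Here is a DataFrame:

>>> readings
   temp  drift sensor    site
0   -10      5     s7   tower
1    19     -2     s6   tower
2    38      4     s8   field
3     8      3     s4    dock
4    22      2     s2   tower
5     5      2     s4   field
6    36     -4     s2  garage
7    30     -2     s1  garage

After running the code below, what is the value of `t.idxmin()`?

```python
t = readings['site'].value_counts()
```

value_counts of site:
site
tower     3
field     2
garage    2
dock      1
Name: count, dtype: int64
Finally, label with the smallest value = dock.

dock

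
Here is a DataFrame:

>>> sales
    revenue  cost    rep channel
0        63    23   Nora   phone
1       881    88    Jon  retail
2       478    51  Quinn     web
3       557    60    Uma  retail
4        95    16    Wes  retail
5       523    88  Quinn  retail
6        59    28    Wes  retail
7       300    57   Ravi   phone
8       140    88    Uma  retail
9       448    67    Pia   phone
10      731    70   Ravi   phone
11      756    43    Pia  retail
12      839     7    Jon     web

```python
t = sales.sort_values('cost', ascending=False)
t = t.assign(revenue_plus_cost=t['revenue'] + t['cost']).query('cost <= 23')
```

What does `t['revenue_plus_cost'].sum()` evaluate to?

1043

sort by cost descending:
    revenue  cost    rep channel
1       881    88    Jon  retail
5       523    88  Quinn  retail
8       140    88    Uma  retail
10      731    70   Ravi   phone
9       448    67    Pia   phone
3       557    60    Uma  retail
7       300    57   Ravi   phone
2       478    51  Quinn     web
11      756    43    Pia  retail
6        59    28    Wes  retail
0        63    23   Nora   phone
4        95    16    Wes  retail
12      839     7    Jon     web
add column revenue_plus_cost = t['revenue'] + t['cost']:
    revenue  cost    rep channel  revenue_plus_cost
1       881    88    Jon  retail                969
5       523    88  Quinn  retail                611
8       140    88    Uma  retail                228
10      731    70   Ravi   phone                801
9       448    67    Pia   phone                515
3       557    60    Uma  retail                617
7       300    57   Ravi   phone                357
2       478    51  Quinn     web                529
11      756    43    Pia  retail                799
6        59    28    Wes  retail                 87
0        63    23   Nora   phone                 86
4        95    16    Wes  retail                111
12      839     7    Jon     web                846
filter rows where cost <= 23:
    revenue  cost   rep channel  revenue_plus_cost
0        63    23  Nora   phone                 86
4        95    16   Wes  retail                111
12      839     7   Jon     web                846
Then the sum of column 'revenue_plus_cost': 1043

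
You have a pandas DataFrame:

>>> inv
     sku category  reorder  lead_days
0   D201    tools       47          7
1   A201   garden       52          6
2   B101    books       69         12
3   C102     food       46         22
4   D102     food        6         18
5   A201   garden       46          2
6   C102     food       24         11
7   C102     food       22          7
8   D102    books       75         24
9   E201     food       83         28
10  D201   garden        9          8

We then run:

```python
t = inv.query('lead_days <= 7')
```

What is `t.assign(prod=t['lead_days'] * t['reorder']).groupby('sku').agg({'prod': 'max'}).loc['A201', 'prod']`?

filter rows where lead_days <= 7:
    sku category  reorder  lead_days
0  D201    tools       47          7
1  A201   garden       52          6
5  A201   garden       46          2
7  C102     food       22          7
add column prod = t['lead_days'] * t['reorder']:
    sku category  reorder  lead_days  prod
0  D201    tools       47          7   329
1  A201   garden       52          6   312
5  A201   garden       46          2    92
7  C102     food       22          7   154
group by sku, max of prod:
      prod
sku       
A201   312
C102   154
D201   329
Hence 312.

312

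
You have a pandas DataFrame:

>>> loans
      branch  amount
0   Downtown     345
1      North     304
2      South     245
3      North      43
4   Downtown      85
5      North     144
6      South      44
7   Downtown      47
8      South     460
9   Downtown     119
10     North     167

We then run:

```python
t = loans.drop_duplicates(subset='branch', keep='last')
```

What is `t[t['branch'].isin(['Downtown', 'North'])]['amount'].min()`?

drop duplicate branch (keep=last):
      branch  amount
8      South     460
9   Downtown     119
10     North     167
filter rows where branch in ['Downtown', 'North']:
      branch  amount
9   Downtown     119
10     North     167
min of column 'amount' → 119

119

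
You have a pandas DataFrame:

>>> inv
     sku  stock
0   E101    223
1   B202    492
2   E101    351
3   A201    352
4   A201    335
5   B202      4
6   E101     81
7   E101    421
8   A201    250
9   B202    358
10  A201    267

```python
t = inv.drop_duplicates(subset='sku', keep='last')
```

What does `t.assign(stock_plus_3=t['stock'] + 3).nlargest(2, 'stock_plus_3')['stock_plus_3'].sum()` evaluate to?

drop duplicate sku (keep=last):
     sku  stock
7   E101    421
9   B202    358
10  A201    267
add column stock_plus_3 = t['stock'] + 3:
     sku  stock  stock_plus_3
7   E101    421           424
9   B202    358           361
10  A201    267           270
take 2 rows with largest stock_plus_3:
    sku  stock  stock_plus_3
7  E101    421           424
9  B202    358           361
The sum of column 'stock_plus_3' is 785.

785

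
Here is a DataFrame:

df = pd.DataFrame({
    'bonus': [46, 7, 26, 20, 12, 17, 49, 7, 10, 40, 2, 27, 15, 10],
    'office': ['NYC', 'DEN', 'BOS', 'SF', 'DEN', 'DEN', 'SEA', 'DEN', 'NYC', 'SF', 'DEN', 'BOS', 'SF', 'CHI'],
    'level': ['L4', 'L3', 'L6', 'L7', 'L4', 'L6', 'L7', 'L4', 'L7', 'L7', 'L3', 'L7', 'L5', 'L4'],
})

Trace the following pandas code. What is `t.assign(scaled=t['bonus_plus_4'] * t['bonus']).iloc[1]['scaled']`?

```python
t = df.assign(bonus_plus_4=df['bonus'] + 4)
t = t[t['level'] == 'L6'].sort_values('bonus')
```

add column bonus_plus_4 = df['bonus'] + 4:
    bonus office level  bonus_plus_4
0      46    NYC    L4            50
1       7    DEN    L3            11
2      26    BOS    L6            30
3      20     SF    L7            24
4      12    DEN    L4            16
5      17    DEN    L6            21
6      49    SEA    L7            53
7       7    DEN    L4            11
8      10    NYC    L7            14
9      40     SF    L7            44
10      2    DEN    L3             6
11     27    BOS    L7            31
12     15     SF    L5            19
13     10    CHI    L4            14
filter rows where level == 'L6':
   bonus office level  bonus_plus_4
2     26    BOS    L6            30
5     17    DEN    L6            21
sort by bonus:
   bonus office level  bonus_plus_4
5     17    DEN    L6            21
2     26    BOS    L6            30
add column scaled = t['bonus_plus_4'] * t['bonus']:
   bonus office level  bonus_plus_4  scaled
5     17    DEN    L6            21     357
2     26    BOS    L6            30     780

780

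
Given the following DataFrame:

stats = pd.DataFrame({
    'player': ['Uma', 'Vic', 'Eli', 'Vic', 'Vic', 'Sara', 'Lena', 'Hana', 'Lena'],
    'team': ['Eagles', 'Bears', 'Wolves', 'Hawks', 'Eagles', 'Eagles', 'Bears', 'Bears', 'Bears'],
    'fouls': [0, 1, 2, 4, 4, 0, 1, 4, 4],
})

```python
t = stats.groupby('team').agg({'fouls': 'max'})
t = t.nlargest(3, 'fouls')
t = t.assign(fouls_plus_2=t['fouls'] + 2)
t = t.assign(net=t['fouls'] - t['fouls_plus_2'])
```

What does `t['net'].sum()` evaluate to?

group by team, max of fouls:
        fouls
team         
Bears       4
Eagles      4
Hawks       4
Wolves      2
take 3 rows with largest fouls:
        fouls
team         
Bears       4
Eagles      4
Hawks       4
add column fouls_plus_2 = t['fouls'] + 2:
        fouls  fouls_plus_2
team                       
Bears       4             6
Eagles      4             6
Hawks       4             6
add column net = t['fouls'] - t['fouls_plus_2']:
        fouls  fouls_plus_2  net
team                            
Bears       4             6   -2
Eagles      4             6   -2
Hawks       4             6   -2
Reading off the sum of column 'net', we get -6.

-6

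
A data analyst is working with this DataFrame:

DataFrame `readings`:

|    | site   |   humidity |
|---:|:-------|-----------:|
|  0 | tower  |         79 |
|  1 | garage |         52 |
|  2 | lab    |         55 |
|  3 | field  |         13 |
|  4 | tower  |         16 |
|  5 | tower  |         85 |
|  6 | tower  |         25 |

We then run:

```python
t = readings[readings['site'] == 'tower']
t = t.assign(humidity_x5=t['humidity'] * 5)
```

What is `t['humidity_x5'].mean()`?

256.25

filter rows where site == 'tower':
    site  humidity
0  tower        79
4  tower        16
5  tower        85
6  tower        25
add column humidity_x5 = t['humidity'] * 5:
    site  humidity  humidity_x5
0  tower        79          395
4  tower        16           80
5  tower        85          425
6  tower        25          125
Finally, mean of column 'humidity_x5' = 256.25.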